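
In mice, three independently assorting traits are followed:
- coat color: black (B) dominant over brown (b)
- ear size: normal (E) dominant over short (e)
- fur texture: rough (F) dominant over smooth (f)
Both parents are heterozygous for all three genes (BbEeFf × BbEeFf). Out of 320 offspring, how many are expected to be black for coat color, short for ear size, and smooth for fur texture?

Trihybrid cross: BbEeFf × BbEeFf
Each trait segregates independently with a 3:1 phenotypic ratio, so each gene contributes 3/4 (dominant) or 1/4 (recessive).
Target: black (coat color), short (ear size), smooth (fur texture)
Probability = product of independent per-trait probabilities
= 3/4 × 1/4 × 1/4 = 3/64
Expected count = 3/64 × 320 = 15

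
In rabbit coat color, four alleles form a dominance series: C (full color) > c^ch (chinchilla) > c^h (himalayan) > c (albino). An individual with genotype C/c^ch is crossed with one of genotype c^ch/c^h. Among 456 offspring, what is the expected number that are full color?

Cross: C/c^ch × c^ch/c^h
Allele dominance: C > c^ch > c^h > c
Offspring genotypes: 1 C/c^ch, 1 C/c^h, 1 c^ch/c^ch, 1 c^ch/c^h
Phenotype counts: 2 full color, 2 chinchilla
full color: 2 out of 4 → fraction 1/2
Expected count = 1/2 × 456 = 228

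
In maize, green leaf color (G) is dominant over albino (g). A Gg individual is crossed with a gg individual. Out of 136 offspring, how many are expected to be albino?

Punnett square for Gg × gg:
Offspring genotypes: 2 Gg, 2 gg
green: 2, albino: 2
albino: 2 out of 4 → fraction 1/2
Expected count = 1/2 × 136 = 68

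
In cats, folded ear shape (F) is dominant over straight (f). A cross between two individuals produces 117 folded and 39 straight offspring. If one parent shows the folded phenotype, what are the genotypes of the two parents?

Observed offspring: 117 folded, 39 straight
The observed ratio simplifies to 3:1. Straight (ff) offspring appear, so each parent must contribute one f allele. The parent stated to show folded carries F, so it is Ff. The other parent is then either Ff or ff: Ff × ff would give a 1:1 split, whereas Ff × Ff gives 3:1 — matching the data. So both parents are heterozygous (Ff × Ff).
Parent genotypes: Ff × Ff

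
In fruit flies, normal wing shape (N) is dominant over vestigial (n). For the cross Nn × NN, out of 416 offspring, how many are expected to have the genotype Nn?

Punnett square for Nn × NN:
Offspring genotypes: 2 NN, 2 Nn
Total offspring: 4
Count with target: 2
Probability: 2/4 = 1/2
Expected count = 1/2 × 416 = 208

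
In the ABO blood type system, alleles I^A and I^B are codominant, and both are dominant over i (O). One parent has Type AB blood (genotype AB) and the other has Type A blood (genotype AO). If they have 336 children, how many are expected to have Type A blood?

Cross: AB × AO
Possible offspring genotypes: 1 AA, 1 AO, 1 AB, 1 BO
Blood type counts: 2 Type A, 1 Type AB, 1 Type B
Probability of Type A: 2/4 = 1/2
Expected count = 1/2 × 336 = 168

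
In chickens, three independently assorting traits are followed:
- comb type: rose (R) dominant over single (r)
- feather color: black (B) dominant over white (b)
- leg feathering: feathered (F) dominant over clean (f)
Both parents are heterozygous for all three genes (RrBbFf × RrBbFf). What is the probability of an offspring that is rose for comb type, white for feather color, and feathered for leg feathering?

Trihybrid cross: RrBbFf × RrBbFf
Each trait segregates independently with a 3:1 phenotypic ratio, so each gene contributes 3/4 (dominant) or 1/4 (recessive).
Target: rose (comb type), white (feather color), feathered (leg feathering)
Probability = product of independent per-trait probabilities
= 3/4 × 1/4 × 3/4 = 9/64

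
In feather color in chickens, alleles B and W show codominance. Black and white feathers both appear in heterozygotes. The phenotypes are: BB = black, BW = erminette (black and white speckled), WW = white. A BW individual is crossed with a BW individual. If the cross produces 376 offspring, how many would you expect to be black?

Punnett square for BW × BW:
Offspring genotypes: 1 BB, 2 BW, 1 WW
Phenotype counts: 1 black, 2 erminette (black and white speckled), 1 white
black: 1 out of 4 → fraction 1/4
Expected count = 1/4 × 376 = 94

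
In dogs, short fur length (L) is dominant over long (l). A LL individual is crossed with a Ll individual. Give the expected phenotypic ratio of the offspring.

Punnett square for LL × Ll:
Offspring genotypes: 2 LL, 2 Ll
short: 4, long: 0
Ratio: all short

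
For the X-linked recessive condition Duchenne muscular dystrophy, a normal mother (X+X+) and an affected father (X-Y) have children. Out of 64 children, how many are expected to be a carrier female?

Cross: X+X+ × X-Y
Offspring: 2 X+X-, 2 X+Y
Probability of a carrier female: 2/4 = 1/2
Expected count = 1/2 × 64 = 32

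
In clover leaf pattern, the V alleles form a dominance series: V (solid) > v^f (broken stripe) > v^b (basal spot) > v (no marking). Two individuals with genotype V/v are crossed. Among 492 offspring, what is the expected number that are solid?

Cross: V/v × V/v
Allele dominance: V > v^f > v^b > v
Offspring genotypes: 1 V/V, 2 V/v, 1 v/v
Phenotype counts: 3 solid, 1 unmarked
solid: 3 out of 4 → fraction 3/4
Expected count = 3/4 × 492 = 369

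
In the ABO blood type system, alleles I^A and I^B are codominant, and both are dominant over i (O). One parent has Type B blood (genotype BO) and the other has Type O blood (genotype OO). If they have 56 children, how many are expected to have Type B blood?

Cross: BO × OO
Possible offspring genotypes: 2 BO, 2 OO
Blood type counts: 2 Type B, 2 Type O
Probability of Type B: 2/4 = 1/2
Expected count = 1/2 × 56 = 28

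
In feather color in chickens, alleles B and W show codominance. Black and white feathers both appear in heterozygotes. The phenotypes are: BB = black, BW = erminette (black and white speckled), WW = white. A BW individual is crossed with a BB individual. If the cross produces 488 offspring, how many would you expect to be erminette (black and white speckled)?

Punnett square for BW × BB:
Offspring genotypes: 2 BB, 2 BW
Phenotype counts: 2 black, 2 erminette (black and white speckled)
erminette (black and white speckled): 2 out of 4 → fraction 1/2
Expected count = 1/2 × 488 = 244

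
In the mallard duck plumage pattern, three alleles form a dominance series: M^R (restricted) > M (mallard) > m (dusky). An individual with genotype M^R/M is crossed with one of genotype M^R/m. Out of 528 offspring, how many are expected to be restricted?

Cross: M^R/M × M^R/m
Allele dominance: M^R > M > m
Offspring genotypes: 1 M^R/M^R, 1 M^R/m, 1 M^R/M, 1 M/m
Phenotype counts: 3 restricted, 1 mallard
restricted: 3 out of 4 → fraction 3/4
Expected count = 3/4 × 528 = 396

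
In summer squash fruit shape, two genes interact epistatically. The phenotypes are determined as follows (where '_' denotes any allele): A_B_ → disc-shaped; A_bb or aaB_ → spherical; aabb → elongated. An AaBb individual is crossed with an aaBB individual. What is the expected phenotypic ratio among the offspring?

Cross: AaBb × aaBB — consider each gene separately:
A gene: Aa × aa → 2 Aa, 2 aa → 2 A_ : 2 aa (out of 4)
B gene: Bb × BB → 2 BB, 2 Bb → 4 B_ (out of 4)
Genotype classes (out of 4 × 4 = 16): A_B_ = 2×4 = 8; aaB_ = 2×4 = 8
Apply the phenotype rules: A_B_ (8) → disc-shaped; aaB_ (8) → spherical
Phenotype counts (out of 16): 8 disc-shaped, 8 spherical
Ratio: 1 disc-shaped : 1 spherical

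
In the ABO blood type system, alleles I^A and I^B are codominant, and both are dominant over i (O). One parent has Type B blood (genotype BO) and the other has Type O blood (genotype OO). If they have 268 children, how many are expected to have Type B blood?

Cross: BO × OO
Possible offspring genotypes: 2 BO, 2 OO
Blood type counts: 2 Type B, 2 Type O
Probability of Type B: 2/4 = 1/2
Expected count = 1/2 × 268 = 134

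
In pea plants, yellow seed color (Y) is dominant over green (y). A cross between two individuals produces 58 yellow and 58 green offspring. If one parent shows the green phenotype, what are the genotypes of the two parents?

Observed offspring: 58 yellow, 58 green
The observed ratio simplifies to 1:1. One parent shows green, so its genotype must be yy. A 1:1 offspring split requires the other parent to be heterozygous (Yy).
Parent genotypes: yy × Yy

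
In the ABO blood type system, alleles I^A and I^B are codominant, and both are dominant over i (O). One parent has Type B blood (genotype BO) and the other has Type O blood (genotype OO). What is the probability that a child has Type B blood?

Cross: BO × OO
Possible offspring genotypes: 2 BO, 2 OO
Blood type counts: 2 Type B, 2 Type O
Probability of Type B: 2/4 = 1/2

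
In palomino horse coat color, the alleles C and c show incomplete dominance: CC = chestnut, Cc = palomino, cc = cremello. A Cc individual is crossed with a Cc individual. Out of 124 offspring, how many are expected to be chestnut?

Punnett square for Cc × Cc:
Offspring genotypes: 1 CC, 2 Cc, 1 cc
Phenotype counts: 1 chestnut, 2 palomino, 1 cremello
chestnut: 1 out of 4 → fraction 1/4
Expected count = 1/4 × 124 = 31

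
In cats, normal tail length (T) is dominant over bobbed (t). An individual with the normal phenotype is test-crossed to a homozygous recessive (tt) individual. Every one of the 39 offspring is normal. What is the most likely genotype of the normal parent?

Test cross: ? × tt
All offspring are normal.
If the unknown parent were heterozygous (Tt), about half of 39 offspring would be bobbed; none are. The unknown parent is most likely homozygous dominant (TT).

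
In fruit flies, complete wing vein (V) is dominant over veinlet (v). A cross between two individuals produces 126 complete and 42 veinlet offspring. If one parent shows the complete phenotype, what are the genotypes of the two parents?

Observed offspring: 126 complete, 42 veinlet
The observed ratio simplifies to 3:1. Veinlet (vv) offspring appear, so each parent must contribute one v allele. The parent stated to show complete carries V, so it is Vv. The other parent is then either Vv or vv: Vv × vv would give a 1:1 split, whereas Vv × Vv gives 3:1 — matching the data. So both parents are heterozygous (Vv × Vv).
Parent genotypes: Vv × Vv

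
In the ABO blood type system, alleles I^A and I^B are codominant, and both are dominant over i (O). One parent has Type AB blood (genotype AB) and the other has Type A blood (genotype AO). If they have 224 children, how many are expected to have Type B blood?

Cross: AB × AO
Possible offspring genotypes: 1 AA, 1 AO, 1 AB, 1 BO
Blood type counts: 2 Type A, 1 Type AB, 1 Type B
Probability of Type B: 1/4
Expected count = 1/4 × 224 = 56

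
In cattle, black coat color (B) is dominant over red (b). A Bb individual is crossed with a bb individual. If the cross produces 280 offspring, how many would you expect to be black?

Punnett square for Bb × bb:
Offspring genotypes: 2 Bb, 2 bb
black: 2, red: 2
black: 2 out of 4 → fraction 1/2
Expected count = 1/2 × 280 = 140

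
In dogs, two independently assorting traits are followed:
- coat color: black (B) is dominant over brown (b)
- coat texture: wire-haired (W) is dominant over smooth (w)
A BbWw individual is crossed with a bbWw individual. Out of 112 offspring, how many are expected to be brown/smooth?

Dihybrid cross BbWw × bbWw — consider each gene separately:
coat color: Bb × bb → 2 Bb, 2 bb → 2 B_ : 2 bb (out of 4)
coat texture: Ww × Ww → 1 WW, 2 Ww, 1 ww → 3 W_ : 1 ww (out of 4)
Combine (counts out of 4 × 4 = 16): black/wire-haired (B_W_) = 2×3 = 6; black/smooth (B_ww) = 2×1 = 2; brown/wire-haired (bbW_) = 2×3 = 6; brown/smooth (bbww) = 2×1 = 2
Phenotype counts (out of 16): 6 black/wire-haired, 2 black/smooth, 6 brown/wire-haired, 2 brown/smooth
brown/smooth: 2 out of 16 → fraction 1/8
Expected count = 1/8 × 112 = 14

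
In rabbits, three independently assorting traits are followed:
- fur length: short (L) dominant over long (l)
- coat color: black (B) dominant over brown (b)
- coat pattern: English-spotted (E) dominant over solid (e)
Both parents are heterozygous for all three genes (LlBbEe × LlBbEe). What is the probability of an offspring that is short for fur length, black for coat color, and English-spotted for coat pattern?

Trihybrid cross: LlBbEe × LlBbEe
Each trait segregates independently with a 3:1 phenotypic ratio, so each gene contributes 3/4 (dominant) or 1/4 (recessive).
Target: short (fur length), black (coat color), English-spotted (coat pattern)
Probability = product of independent per-trait probabilities
= 3/4 × 3/4 × 3/4 = 27/64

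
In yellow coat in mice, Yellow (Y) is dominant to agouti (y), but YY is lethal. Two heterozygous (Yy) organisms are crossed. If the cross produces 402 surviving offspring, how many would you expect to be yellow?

Cross: Yy × Yy
Punnett square offspring (before lethality): 1 YY, 2 Yy, 1 yy
The YY genotype is lethal (embryos die); surviving offspring: 2 Yy, 1 yy
yellow: 2 out of 3 → fraction 2/3
Expected count = 2/3 × 402 = 268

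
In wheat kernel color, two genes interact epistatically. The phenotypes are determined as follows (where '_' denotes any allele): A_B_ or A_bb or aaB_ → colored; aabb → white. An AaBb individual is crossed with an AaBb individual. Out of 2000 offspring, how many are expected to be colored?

Cross: AaBb × AaBb — consider each gene separately:
A gene: Aa × Aa → 1 AA, 2 Aa, 1 aa → 3 A_ : 1 aa (out of 4)
B gene: Bb × Bb → 1 BB, 2 Bb, 1 bb → 3 B_ : 1 bb (out of 4)
Genotype classes (out of 4 × 4 = 16): A_B_ = 3×3 = 9; A_bb = 3×1 = 3; aaB_ = 1×3 = 3; aabb = 1×1 = 1
Apply the phenotype rules: A_B_ (9) + A_bb (3) + aaB_ (3) → colored; aabb (1) → white
Phenotype counts (out of 16): 15 colored, 1 white
colored: 15 out of 16 → fraction 15/16
Expected count = 15/16 × 2000 = 1875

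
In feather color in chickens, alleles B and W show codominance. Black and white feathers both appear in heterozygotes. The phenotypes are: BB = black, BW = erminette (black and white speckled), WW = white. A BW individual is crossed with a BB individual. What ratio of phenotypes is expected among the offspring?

Punnett square for BW × BB:
Offspring genotypes: 2 BB, 2 BW
Phenotype counts: 2 black, 2 erminette (black and white speckled)
Ratio: 1 black : 1 erminette (black and white speckled)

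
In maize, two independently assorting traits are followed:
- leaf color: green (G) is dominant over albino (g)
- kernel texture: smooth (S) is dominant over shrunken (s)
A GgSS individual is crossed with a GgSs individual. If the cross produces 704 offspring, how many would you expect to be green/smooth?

Dihybrid cross GgSS × GgSs — consider each gene separately:
leaf color: Gg × Gg → 1 GG, 2 Gg, 1 gg → 3 G_ : 1 gg (out of 4)
kernel texture: SS × Ss → 2 SS, 2 Ss → 4 S_ (out of 4)
Combine (counts out of 4 × 4 = 16): green/smooth (G_S_) = 3×4 = 12; albino/smooth (ggS_) = 1×4 = 4
Phenotype counts (out of 16): 12 green/smooth, 4 albino/smooth
green/smooth: 12 out of 16 → fraction 3/4
Expected count = 3/4 × 704 = 528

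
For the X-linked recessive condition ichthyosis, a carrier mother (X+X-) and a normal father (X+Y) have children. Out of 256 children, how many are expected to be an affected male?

Cross: X+X- × X+Y
Offspring: 1 X+X+, 1 X+Y, 1 X+X-, 1 X-Y
Probability of an affected male: 1/4
Expected count = 1/4 × 256 = 64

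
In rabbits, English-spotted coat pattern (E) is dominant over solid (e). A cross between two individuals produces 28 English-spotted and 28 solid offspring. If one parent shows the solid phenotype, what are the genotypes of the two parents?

Observed offspring: 28 English-spotted, 28 solid
The observed ratio simplifies to 1:1. One parent shows solid, so its genotype must be ee. A 1:1 offspring split requires the other parent to be heterozygous (Ee).
Parent genotypes: ee × Ee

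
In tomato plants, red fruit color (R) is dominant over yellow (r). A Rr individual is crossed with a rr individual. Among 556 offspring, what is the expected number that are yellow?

Punnett square for Rr × rr:
Offspring genotypes: 2 Rr, 2 rr
red: 2, yellow: 2
yellow: 2 out of 4 → fraction 1/2
Expected count = 1/2 × 556 = 278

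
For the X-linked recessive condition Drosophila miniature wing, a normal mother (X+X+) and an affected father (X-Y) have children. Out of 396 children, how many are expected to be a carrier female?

Cross: X+X+ × X-Y
Offspring: 2 X+X-, 2 X+Y
Probability of a carrier female: 2/4 = 1/2
Expected count = 1/2 × 396 = 198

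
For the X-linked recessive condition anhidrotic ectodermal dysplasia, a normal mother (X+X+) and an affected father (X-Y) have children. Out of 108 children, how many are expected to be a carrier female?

Cross: X+X+ × X-Y
Offspring: 2 X+X-, 2 X+Y
Probability of a carrier female: 2/4 = 1/2
Expected count = 1/2 × 108 = 54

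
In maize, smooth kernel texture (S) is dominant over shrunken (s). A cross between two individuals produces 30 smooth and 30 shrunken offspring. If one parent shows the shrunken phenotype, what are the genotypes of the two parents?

Observed offspring: 30 smooth, 30 shrunken
The observed ratio simplifies to 1:1. One parent shows shrunken, so its genotype must be ss. A 1:1 offspring split requires the other parent to be heterozygous (Ss).
Parent genotypes: ss × Ss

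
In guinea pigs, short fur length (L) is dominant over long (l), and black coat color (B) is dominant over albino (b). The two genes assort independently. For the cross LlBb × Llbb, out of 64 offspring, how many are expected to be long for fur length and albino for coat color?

Dihybrid cross LlBb × Llbb — consider each gene separately:
fur length: Ll × Ll → 1 LL, 2 Ll, 1 ll → 3 L_ : 1 ll (out of 4)
coat color: Bb × bb → 2 Bb, 2 bb → 2 B_ : 2 bb (out of 4)
Looking for: long (ll) and albino (bb)
P(long) = 1/4, P(albino) = 2/4
P(both) = 1/4 × 2/4 = 2/16 = 1/8
Expected count = 1/8 × 64 = 8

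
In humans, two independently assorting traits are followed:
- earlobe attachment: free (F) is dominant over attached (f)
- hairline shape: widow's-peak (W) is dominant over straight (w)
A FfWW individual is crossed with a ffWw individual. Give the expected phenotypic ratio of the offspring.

Dihybrid cross FfWW × ffWw — consider each gene separately:
earlobe attachment: Ff × ff → 2 Ff, 2 ff → 2 F_ : 2 ff (out of 4)
hairline shape: WW × Ww → 2 WW, 2 Ww → 4 W_ (out of 4)
Combine (counts out of 4 × 4 = 16): free/widow's-peak (F_W_) = 2×4 = 8; attached/widow's-peak (ffW_) = 2×4 = 8
Phenotype counts (out of 16): 8 free/widow's-peak, 8 attached/widow's-peak
Ratio: 1 free/widow's-peak : 1 attached/widow's-peak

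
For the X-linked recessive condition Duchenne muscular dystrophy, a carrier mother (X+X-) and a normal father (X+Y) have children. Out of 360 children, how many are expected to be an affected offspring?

Cross: X+X- × X+Y
Offspring: 1 X+X+, 1 X+Y, 1 X+X-, 1 X-Y
Probability of an affected offspring: 1/4
Expected count = 1/4 × 360 = 90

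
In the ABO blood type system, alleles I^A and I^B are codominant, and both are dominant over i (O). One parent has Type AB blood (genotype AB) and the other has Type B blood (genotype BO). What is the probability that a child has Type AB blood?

Cross: AB × BO
Possible offspring genotypes: 1 AB, 1 AO, 1 BB, 1 BO
Blood type counts: 1 Type AB, 1 Type A, 2 Type B
Probability of Type AB: 1/4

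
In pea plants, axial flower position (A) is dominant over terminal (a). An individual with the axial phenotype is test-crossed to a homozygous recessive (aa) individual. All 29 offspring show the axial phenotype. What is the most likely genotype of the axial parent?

Test cross: ? × aa
All offspring are axial.
If the unknown parent were heterozygous (Aa), about half of 29 offspring would be terminal; none are. The unknown parent is most likely homozygous dominant (AA).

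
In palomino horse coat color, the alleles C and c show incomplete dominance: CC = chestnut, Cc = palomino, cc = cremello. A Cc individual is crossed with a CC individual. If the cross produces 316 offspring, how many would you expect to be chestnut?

Punnett square for Cc × CC:
Offspring genotypes: 2 CC, 2 Cc
Phenotype counts: 2 chestnut, 2 palomino
chestnut: 2 out of 4 → fraction 1/2
Expected count = 1/2 × 316 = 158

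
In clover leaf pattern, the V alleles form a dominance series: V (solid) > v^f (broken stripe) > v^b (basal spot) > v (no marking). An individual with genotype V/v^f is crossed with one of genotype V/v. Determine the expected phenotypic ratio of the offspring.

Cross: V/v^f × V/v
Allele dominance: V > v^f > v^b > v
Offspring genotypes: 1 V/V, 1 V/v, 1 V/v^f, 1 v^f/v
Phenotype counts: 3 solid, 1 broken stripe
Ratio: 3 solid : 1 broken stripe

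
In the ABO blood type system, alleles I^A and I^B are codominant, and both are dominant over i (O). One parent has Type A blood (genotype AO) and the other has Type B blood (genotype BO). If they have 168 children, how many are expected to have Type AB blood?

Cross: AO × BO
Possible offspring genotypes: 1 AB, 1 AO, 1 BO, 1 OO
Blood type counts: 1 Type AB, 1 Type A, 1 Type B, 1 Type O
Probability of Type AB: 1/4
Expected count = 1/4 × 168 = 42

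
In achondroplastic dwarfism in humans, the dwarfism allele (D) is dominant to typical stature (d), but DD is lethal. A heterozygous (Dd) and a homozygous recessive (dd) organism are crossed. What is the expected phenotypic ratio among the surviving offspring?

Cross: Dd × dd
Punnett square offspring (before lethality): 2 Dd, 2 dd
No DD offspring are produced in this cross.
Ratio: 1 achondroplastic dwarf : 1 typical stature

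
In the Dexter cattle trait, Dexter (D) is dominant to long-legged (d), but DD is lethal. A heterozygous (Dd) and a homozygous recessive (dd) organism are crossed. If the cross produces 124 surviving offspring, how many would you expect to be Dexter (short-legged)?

Cross: Dd × dd
Punnett square offspring (before lethality): 2 Dd, 2 dd
No DD offspring are produced in this cross.
Dexter (short-legged): 2 out of 4 → fraction 1/2
Expected count = 1/2 × 124 = 62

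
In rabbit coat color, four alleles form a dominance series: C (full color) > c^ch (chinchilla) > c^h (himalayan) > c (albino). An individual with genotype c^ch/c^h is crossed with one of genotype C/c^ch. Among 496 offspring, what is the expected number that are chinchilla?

Cross: c^ch/c^h × C/c^ch
Allele dominance: C > c^ch > c^h > c
Offspring genotypes: 1 C/c^ch, 1 c^ch/c^ch, 1 C/c^h, 1 c^ch/c^h
Phenotype counts: 2 full color, 2 chinchilla
chinchilla: 2 out of 4 → fraction 1/2
Expected count = 1/2 × 496 = 248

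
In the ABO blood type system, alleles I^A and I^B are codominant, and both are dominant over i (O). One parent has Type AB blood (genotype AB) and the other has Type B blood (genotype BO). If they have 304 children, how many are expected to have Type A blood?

Cross: AB × BO
Possible offspring genotypes: 1 AB, 1 AO, 1 BB, 1 BO
Blood type counts: 1 Type AB, 1 Type A, 2 Type B
Probability of Type A: 1/4
Expected count = 1/4 × 304 = 76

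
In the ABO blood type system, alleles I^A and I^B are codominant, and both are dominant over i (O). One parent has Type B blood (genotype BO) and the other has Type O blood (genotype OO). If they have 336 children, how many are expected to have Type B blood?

Cross: BO × OO
Possible offspring genotypes: 2 BO, 2 OO
Blood type counts: 2 Type B, 2 Type O
Probability of Type B: 2/4 = 1/2
Expected count = 1/2 × 336 = 168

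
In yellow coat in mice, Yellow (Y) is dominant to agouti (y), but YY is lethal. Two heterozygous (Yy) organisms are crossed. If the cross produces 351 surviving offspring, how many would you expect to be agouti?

Cross: Yy × Yy
Punnett square offspring (before lethality): 1 YY, 2 Yy, 1 yy
The YY genotype is lethal (embryos die); surviving offspring: 2 Yy, 1 yy
agouti: 1 out of 3 → fraction 1/3
Expected count = 1/3 × 351 = 117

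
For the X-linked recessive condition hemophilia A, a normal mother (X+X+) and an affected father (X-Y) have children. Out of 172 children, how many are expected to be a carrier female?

Cross: X+X+ × X-Y
Offspring: 2 X+X-, 2 X+Y
Probability of a carrier female: 2/4 = 1/2
Expected count = 1/2 × 172 = 86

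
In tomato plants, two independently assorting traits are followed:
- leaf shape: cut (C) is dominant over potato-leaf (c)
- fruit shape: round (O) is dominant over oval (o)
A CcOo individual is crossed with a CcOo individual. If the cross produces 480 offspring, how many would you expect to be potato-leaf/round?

Dihybrid cross CcOo × CcOo — consider each gene separately:
leaf shape: Cc × Cc → 1 CC, 2 Cc, 1 cc → 3 C_ : 1 cc (out of 4)
fruit shape: Oo × Oo → 1 OO, 2 Oo, 1 oo → 3 O_ : 1 oo (out of 4)
Combine (counts out of 4 × 4 = 16): cut/round (C_O_) = 3×3 = 9; cut/oval (C_oo) = 3×1 = 3; potato-leaf/round (ccO_) = 1×3 = 3; potato-leaf/oval (ccoo) = 1×1 = 1
Phenotype counts (out of 16): 9 cut/round, 3 cut/oval, 3 potato-leaf/round, 1 potato-leaf/oval
potato-leaf/round: 3 out of 16 → fraction 3/16
Expected count = 3/16 × 480 = 90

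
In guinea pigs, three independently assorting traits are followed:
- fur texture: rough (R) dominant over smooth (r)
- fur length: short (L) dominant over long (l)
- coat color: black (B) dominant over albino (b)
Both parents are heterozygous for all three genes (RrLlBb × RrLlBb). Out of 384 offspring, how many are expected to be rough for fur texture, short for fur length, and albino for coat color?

Trihybrid cross: RrLlBb × RrLlBb
Each trait segregates independently with a 3:1 phenotypic ratio, so each gene contributes 3/4 (dominant) or 1/4 (recessive).
Target: rough (fur texture), short (fur length), albino (coat color)
Probability = product of independent per-trait probabilities
= 3/4 × 3/4 × 1/4 = 9/64
Expected count = 9/64 × 384 = 54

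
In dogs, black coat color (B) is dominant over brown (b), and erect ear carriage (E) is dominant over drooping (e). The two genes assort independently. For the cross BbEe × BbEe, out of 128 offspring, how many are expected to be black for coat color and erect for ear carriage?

Dihybrid cross BbEe × BbEe — consider each gene separately:
coat color: Bb × Bb → 1 BB, 2 Bb, 1 bb → 3 B_ : 1 bb (out of 4)
ear carriage: Ee × Ee → 1 EE, 2 Ee, 1 ee → 3 E_ : 1 ee (out of 4)
Looking for: black (B_) and erect (E_)
P(black) = 3/4, P(erect) = 3/4
P(both) = 3/4 × 3/4 = 9/16
Expected count = 9/16 × 128 = 72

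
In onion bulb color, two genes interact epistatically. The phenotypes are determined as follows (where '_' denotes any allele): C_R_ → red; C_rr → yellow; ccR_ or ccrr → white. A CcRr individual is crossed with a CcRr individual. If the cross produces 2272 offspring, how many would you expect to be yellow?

Cross: CcRr × CcRr — consider each gene separately:
C gene: Cc × Cc → 1 CC, 2 Cc, 1 cc → 3 C_ : 1 cc (out of 4)
R gene: Rr × Rr → 1 RR, 2 Rr, 1 rr → 3 R_ : 1 rr (out of 4)
Genotype classes (out of 4 × 4 = 16): C_R_ = 3×3 = 9; C_rr = 3×1 = 3; ccR_ = 1×3 = 3; ccrr = 1×1 = 1
Apply the phenotype rules: C_R_ (9) → red; C_rr (3) → yellow; ccR_ (3) + ccrr (1) → white
Phenotype counts (out of 16): 9 red, 3 yellow, 4 white
yellow: 3 out of 16 → fraction 3/16
Expected count = 3/16 × 2272 = 426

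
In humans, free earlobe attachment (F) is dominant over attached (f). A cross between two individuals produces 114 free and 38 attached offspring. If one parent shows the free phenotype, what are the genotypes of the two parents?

Observed offspring: 114 free, 38 attached
The observed ratio simplifies to 3:1. Attached (ff) offspring appear, so each parent must contribute one f allele. The parent stated to show free carries F, so it is Ff. The other parent is then either Ff or ff: Ff × ff would give a 1:1 split, whereas Ff × Ff gives 3:1 — matching the data. So both parents are heterozygous (Ff × Ff).
Parent genotypes: Ff × Ff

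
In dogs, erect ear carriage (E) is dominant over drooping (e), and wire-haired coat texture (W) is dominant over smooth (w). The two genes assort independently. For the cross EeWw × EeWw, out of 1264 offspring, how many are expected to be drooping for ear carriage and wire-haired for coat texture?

Dihybrid cross EeWw × EeWw — consider each gene separately:
ear carriage: Ee × Ee → 1 EE, 2 Ee, 1 ee → 3 E_ : 1 ee (out of 4)
coat texture: Ww × Ww → 1 WW, 2 Ww, 1 ww → 3 W_ : 1 ww (out of 4)
Looking for: drooping (ee) and wire-haired (W_)
P(drooping) = 1/4, P(wire-haired) = 3/4
P(both) = 1/4 × 3/4 = 3/16
Expected count = 3/16 × 1264 = 237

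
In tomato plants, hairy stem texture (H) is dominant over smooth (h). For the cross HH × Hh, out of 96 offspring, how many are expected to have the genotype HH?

Punnett square for HH × Hh:
Offspring genotypes: 2 HH, 2 Hh
Total offspring: 4
Count with target: 2
Probability: 2/4 = 1/2
Expected count = 1/2 × 96 = 48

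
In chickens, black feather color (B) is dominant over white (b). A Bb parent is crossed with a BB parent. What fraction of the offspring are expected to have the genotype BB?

Punnett square for Bb × BB:
Offspring genotypes: 2 BB, 2 Bb
Total offspring: 4
Count with target: 2
Probability: 2/4 = 1/2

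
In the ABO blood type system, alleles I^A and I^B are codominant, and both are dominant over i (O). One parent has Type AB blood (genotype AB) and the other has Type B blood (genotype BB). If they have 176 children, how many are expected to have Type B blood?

Cross: AB × BB
Possible offspring genotypes: 2 AB, 2 BB
Blood type counts: 2 Type AB, 2 Type B
Probability of Type B: 2/4 = 1/2
Expected count = 1/2 × 176 = 88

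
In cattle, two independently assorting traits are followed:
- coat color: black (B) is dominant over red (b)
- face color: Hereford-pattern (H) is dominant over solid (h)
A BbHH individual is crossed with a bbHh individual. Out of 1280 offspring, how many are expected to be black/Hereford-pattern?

Dihybrid cross BbHH × bbHh — consider each gene separately:
coat color: Bb × bb → 2 Bb, 2 bb → 2 B_ : 2 bb (out of 4)
face color: HH × Hh → 2 HH, 2 Hh → 4 H_ (out of 4)
Combine (counts out of 4 × 4 = 16): black/Hereford-pattern (B_H_) = 2×4 = 8; red/Hereford-pattern (bbH_) = 2×4 = 8
Phenotype counts (out of 16): 8 black/Hereford-pattern, 8 red/Hereford-pattern
black/Hereford-pattern: 8 out of 16 → fraction 1/2
Expected count = 1/2 × 1280 = 640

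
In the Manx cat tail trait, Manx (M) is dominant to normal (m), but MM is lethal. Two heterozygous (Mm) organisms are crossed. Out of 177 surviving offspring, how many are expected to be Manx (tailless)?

Cross: Mm × Mm
Punnett square offspring (before lethality): 1 MM, 2 Mm, 1 mm
The MM genotype is lethal (embryos die); surviving offspring: 2 Mm, 1 mm
Manx (tailless): 2 out of 3 → fraction 2/3
Expected count = 2/3 × 177 = 118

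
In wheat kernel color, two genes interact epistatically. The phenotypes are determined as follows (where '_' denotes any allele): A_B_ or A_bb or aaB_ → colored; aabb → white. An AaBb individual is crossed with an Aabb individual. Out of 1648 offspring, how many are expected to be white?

Cross: AaBb × Aabb — consider each gene separately:
A gene: Aa × Aa → 1 AA, 2 Aa, 1 aa → 3 A_ : 1 aa (out of 4)
B gene: Bb × bb → 2 Bb, 2 bb → 2 B_ : 2 bb (out of 4)
Genotype classes (out of 4 × 4 = 16): A_B_ = 3×2 = 6; A_bb = 3×2 = 6; aaB_ = 1×2 = 2; aabb = 1×2 = 2
Apply the phenotype rules: A_B_ (6) + A_bb (6) + aaB_ (2) → colored; aabb (2) → white
Phenotype counts (out of 16): 14 colored, 2 white
white: 2 out of 16 → fraction 1/8
Expected count = 1/8 × 1648 = 206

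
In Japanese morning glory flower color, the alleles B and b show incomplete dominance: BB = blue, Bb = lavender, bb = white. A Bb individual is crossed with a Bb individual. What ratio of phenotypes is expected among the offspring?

Punnett square for Bb × Bb:
Offspring genotypes: 1 BB, 2 Bb, 1 bb
Phenotype counts: 1 blue, 2 lavender, 1 white
Ratio: 1 blue : 2 lavender : 1 white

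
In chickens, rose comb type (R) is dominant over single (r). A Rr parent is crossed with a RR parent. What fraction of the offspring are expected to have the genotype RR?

Punnett square for Rr × RR:
Offspring genotypes: 2 RR, 2 Rr
Total offspring: 4
Count with target: 2
Probability: 2/4 = 1/2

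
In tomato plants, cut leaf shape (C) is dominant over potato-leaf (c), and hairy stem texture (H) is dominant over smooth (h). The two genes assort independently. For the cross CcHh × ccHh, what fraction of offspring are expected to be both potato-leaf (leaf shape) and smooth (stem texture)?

Dihybrid cross CcHh × ccHh — consider each gene separately:
leaf shape: Cc × cc → 2 Cc, 2 cc → 2 C_ : 2 cc (out of 4)
stem texture: Hh × Hh → 1 HH, 2 Hh, 1 hh → 3 H_ : 1 hh (out of 4)
Looking for: potato-leaf (cc) and smooth (hh)
P(potato-leaf) = 2/4, P(smooth) = 1/4
P(both) = 2/4 × 1/4 = 2/16 = 1/8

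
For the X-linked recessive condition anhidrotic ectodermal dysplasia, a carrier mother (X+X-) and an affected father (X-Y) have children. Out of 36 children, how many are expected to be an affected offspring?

Cross: X+X- × X-Y
Offspring: 1 X+X-, 1 X+Y, 1 X-X-, 1 X-Y
Probability of an affected offspring: 2/4 = 1/2
Expected count = 1/2 × 36 = 18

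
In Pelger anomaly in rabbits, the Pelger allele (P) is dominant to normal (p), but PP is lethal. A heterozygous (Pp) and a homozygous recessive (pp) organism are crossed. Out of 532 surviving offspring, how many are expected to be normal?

Cross: Pp × pp
Punnett square offspring (before lethality): 2 Pp, 2 pp
No PP offspring are produced in this cross.
normal: 2 out of 4 → fraction 1/2
Expected count = 1/2 × 532 = 266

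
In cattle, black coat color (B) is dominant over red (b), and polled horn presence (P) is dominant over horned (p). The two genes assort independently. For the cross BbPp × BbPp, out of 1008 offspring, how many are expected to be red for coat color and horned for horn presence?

Dihybrid cross BbPp × BbPp — consider each gene separately:
coat color: Bb × Bb → 1 BB, 2 Bb, 1 bb → 3 B_ : 1 bb (out of 4)
horn presence: Pp × Pp → 1 PP, 2 Pp, 1 pp → 3 P_ : 1 pp (out of 4)
Looking for: red (bb) and horned (pp)
P(red) = 1/4, P(horned) = 1/4
P(both) = 1/4 × 1/4 = 1/16
Expected count = 1/16 × 1008 = 63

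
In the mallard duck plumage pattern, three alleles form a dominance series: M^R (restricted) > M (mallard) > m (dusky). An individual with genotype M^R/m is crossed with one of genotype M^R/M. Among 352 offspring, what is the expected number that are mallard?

Cross: M^R/m × M^R/M
Allele dominance: M^R > M > m
Offspring genotypes: 1 M^R/M^R, 1 M^R/M, 1 M^R/m, 1 M/m
Phenotype counts: 3 restricted, 1 mallard
mallard: 1 out of 4 → fraction 1/4
Expected count = 1/4 × 352 = 88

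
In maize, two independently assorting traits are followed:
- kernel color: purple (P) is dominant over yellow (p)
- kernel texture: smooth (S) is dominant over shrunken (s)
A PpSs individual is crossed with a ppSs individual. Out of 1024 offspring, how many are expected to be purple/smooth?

Dihybrid cross PpSs × ppSs — consider each gene separately:
kernel color: Pp × pp → 2 Pp, 2 pp → 2 P_ : 2 pp (out of 4)
kernel texture: Ss × Ss → 1 SS, 2 Ss, 1 ss → 3 S_ : 1 ss (out of 4)
Combine (counts out of 4 × 4 = 16): purple/smooth (P_S_) = 2×3 = 6; purple/shrunken (P_ss) = 2×1 = 2; yellow/smooth (ppS_) = 2×3 = 6; yellow/shrunken (ppss) = 2×1 = 2
Phenotype counts (out of 16): 6 purple/smooth, 2 purple/shrunken, 6 yellow/smooth, 2 yellow/shrunken
purple/smooth: 6 out of 16 → fraction 3/8
Expected count = 3/8 × 1024 = 384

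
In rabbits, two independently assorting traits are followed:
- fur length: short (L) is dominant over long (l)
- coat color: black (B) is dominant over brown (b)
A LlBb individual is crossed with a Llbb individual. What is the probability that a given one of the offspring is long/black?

Dihybrid cross LlBb × Llbb — consider each gene separately:
fur length: Ll × Ll → 1 LL, 2 Ll, 1 ll → 3 L_ : 1 ll (out of 4)
coat color: Bb × bb → 2 Bb, 2 bb → 2 B_ : 2 bb (out of 4)
Combine (counts out of 4 × 4 = 16): short/black (L_B_) = 3×2 = 6; short/brown (L_bb) = 3×2 = 6; long/black (llB_) = 1×2 = 2; long/brown (llbb) = 1×2 = 2
Phenotype counts (out of 16): 6 short/black, 6 short/brown, 2 long/black, 2 long/brown
long/black: 2 out of 16
Probability: 2/16 = 1/8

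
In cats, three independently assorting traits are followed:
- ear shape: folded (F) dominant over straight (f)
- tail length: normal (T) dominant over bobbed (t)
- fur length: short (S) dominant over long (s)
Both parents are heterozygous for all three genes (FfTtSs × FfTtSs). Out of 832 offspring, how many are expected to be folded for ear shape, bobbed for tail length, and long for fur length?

Trihybrid cross: FfTtSs × FfTtSs
Each trait segregates independently with a 3:1 phenotypic ratio, so each gene contributes 3/4 (dominant) or 1/4 (recessive).
Target: folded (ear shape), bobbed (tail length), long (fur length)
Probability = product of independent per-trait probabilities
= 3/4 × 1/4 × 1/4 = 3/64
Expected count = 3/64 × 832 = 39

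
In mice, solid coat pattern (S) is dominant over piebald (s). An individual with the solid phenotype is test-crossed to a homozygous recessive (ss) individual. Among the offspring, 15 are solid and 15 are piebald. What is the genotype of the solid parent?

Test cross: ? × ss
Offspring: 15 solid, 15 piebald — approximately 1:1.
A 1:1 ratio in a test cross indicates the unknown parent is heterozygous (Ss).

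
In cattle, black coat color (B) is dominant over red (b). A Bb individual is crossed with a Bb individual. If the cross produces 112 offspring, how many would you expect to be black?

Punnett square for Bb × Bb:
Offspring genotypes: 1 BB, 2 Bb, 1 bb
black: 3, red: 1
black: 3 out of 4 → fraction 3/4
Expected count = 3/4 × 112 = 84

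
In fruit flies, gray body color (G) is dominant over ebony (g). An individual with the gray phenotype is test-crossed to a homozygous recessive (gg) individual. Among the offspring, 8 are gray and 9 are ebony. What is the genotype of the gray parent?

Test cross: ? × gg
Offspring: 8 gray, 9 ebony — approximately 1:1.
A 1:1 ratio in a test cross indicates the unknown parent is heterozygous (Gg).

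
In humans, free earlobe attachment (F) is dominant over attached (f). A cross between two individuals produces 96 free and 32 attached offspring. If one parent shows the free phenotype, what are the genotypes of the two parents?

Observed offspring: 96 free, 32 attached
The observed ratio simplifies to 3:1. Attached (ff) offspring appear, so each parent must contribute one f allele. The parent stated to show free carries F, so it is Ff. The other parent is then either Ff or ff: Ff × ff would give a 1:1 split, whereas Ff × Ff gives 3:1 — matching the data. So both parents are heterozygous (Ff × Ff).
Parent genotypes: Ff × Ff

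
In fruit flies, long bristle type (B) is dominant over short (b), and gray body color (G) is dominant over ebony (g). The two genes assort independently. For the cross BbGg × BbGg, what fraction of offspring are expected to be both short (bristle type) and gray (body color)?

Dihybrid cross BbGg × BbGg — consider each gene separately:
bristle type: Bb × Bb → 1 BB, 2 Bb, 1 bb → 3 B_ : 1 bb (out of 4)
body color: Gg × Gg → 1 GG, 2 Gg, 1 gg → 3 G_ : 1 gg (out of 4)
Looking for: short (bb) and gray (G_)
P(short) = 1/4, P(gray) = 3/4
P(both) = 1/4 × 3/4 = 3/16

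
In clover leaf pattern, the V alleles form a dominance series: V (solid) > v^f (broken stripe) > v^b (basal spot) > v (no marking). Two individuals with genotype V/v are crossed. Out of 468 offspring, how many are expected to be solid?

Cross: V/v × V/v
Allele dominance: V > v^f > v^b > v
Offspring genotypes: 1 V/V, 2 V/v, 1 v/v
Phenotype counts: 3 solid, 1 unmarked
solid: 3 out of 4 → fraction 3/4
Expected count = 3/4 × 468 = 351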